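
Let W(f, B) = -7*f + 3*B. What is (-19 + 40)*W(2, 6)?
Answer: 84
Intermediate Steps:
(-19 + 40)*W(2, 6) = (-19 + 40)*(-7*2 + 3*6) = 21*(-14 + 18) = 21*4 = 84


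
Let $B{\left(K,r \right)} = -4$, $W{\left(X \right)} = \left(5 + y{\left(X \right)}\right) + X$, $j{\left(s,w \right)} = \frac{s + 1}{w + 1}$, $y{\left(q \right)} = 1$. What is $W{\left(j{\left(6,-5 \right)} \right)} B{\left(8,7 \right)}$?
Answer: $-17$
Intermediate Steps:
$j{\left(s,w \right)} = \frac{1 + s}{1 + w}$
$W{\left(X \right)} = 6 + X$ ($W{\left(X \right)} = \left(5 + 1\right) + X = 6 + X$)
$W{\left(j{\left(6,-5 \right)} \right)} B{\left(8,7 \right)} = \left(6 + \frac{1 + 6}{1 - 5}\right) \left(-4\right) = \left(6 + \frac{1}{-4} \cdot 7\right) \left(-4\right) = \left(6 - \frac{7}{4}\right) \left(-4\right) = \frac{17}{4} \left(-4\right) = -17$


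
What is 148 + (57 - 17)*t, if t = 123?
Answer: 5068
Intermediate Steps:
148 + (57 - 17)*t = 148 + (57 - 17)*123 = 148 + 40*123 = 148 + 4920 = 5068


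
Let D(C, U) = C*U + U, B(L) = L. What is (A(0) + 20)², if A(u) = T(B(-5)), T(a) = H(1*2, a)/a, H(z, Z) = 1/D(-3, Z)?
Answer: 998001/2500 ≈ 399.20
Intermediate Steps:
D(C, U) = U + C*U
H(z, Z) = -1/(2*Z) (H(z, Z) = 1/(Z*(1 - 3)) = 1/(Z*(-2)) = 1/(-2*Z) = -1/(2*Z))
T(a) = -1/(2*a²) (T(a) = (-1/(2*a))/a = -1/(2*a²))
A(u) = -1/50 (A(u) = -½/(-5)² = -½*1/25 = -1/50)
(A(0) + 20)² = (-1/50 + 20)² = (999/50)² = 998001/2500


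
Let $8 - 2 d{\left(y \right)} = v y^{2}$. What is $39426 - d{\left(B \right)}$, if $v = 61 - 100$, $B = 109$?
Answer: $- \frac{384515}{2} \approx -1.9226 \cdot 10^{5}$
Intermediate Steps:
$v = -39$
$d{\left(y \right)} = 4 + \frac{39 y^{2}}{2}$ ($d{\left(y \right)} = 4 - \frac{\left(-39\right) y^{2}}{2} = 4 + \frac{39 y^{2}}{2}$)
$39426 - d{\left(B \right)} = 39426 - \left(4 + \frac{39 \cdot 109^{2}}{2}\right) = 39426 - \left(4 + \frac{39}{2} \cdot 11881\right) = 39426 - \left(4 + \frac{463359}{2}\right) = 39426 - \frac{463367}{2} = - \frac{384515}{2}$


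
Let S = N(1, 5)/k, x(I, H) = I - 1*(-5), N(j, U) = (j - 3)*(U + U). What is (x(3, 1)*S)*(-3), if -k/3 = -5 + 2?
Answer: 160/3 ≈ 53.333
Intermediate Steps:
N(j, U) = 2*U*(-3 + j) (N(j, U) = (-3 + j)*(2*U) = 2*U*(-3 + j))
k = 9 (k = -3*(-5 + 2) = -3*(-3) = 9)
x(I, H) = 5 + I (x(I, H) = I + 5 = 5 + I)
S = -20/9 (S = (2*5*(-3 + 1))/9 = (2*5*(-2))*(1/9) = -20*1/9 = -20/9 ≈ -2.2222)
(x(3, 1)*S)*(-3) = ((5 + 3)*(-20/9))*(-3) = (8*(-20/9))*(-3) = -160/9*(-3) = 160/3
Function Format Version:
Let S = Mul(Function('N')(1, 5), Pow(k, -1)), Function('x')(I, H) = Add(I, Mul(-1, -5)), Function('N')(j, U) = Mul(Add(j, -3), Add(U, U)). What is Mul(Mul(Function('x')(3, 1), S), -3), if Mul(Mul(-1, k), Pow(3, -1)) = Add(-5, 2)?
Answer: Rational(160, 3) ≈ 53.333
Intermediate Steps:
Function('N')(j, U) = Mul(2, U, Add(-3, j)) (Function('N')(j, U) = Mul(Add(-3, j), Mul(2, U)) = Mul(2, U, Add(-3, j)))
k = 9 (k = Mul(-3, Add(-5, 2)) = Mul(-3, -3) = 9)
Function('x')(I, H) = Add(5, I) (Function('x')(I, H) = Add(I, 5) = Add(5, I))
S = Rational(-20, 9) (S = Mul(Mul(2, 5, Add(-3, 1)), Pow(9, -1)) = Mul(Mul(2, 5, -2), Rational(1, 9)) = Mul(-20, Rational(1, 9)) = Rational(-20, 9) ≈ -2.2222)
Mul(Mul(Function('x')(3, 1), S), -3) = Mul(Mul(Add(5, 3), Rational(-20, 9)), -3) = Mul(Mul(8, Rational(-20, 9)), -3) = Mul(Rational(-160, 9), -3) = Rational(160, 3)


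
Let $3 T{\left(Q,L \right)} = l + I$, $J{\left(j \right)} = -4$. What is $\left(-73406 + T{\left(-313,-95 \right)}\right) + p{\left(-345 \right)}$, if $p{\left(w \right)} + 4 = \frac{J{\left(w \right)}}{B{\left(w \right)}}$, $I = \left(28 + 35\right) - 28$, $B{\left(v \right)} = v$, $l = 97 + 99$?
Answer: $- \frac{25299881}{345} \approx -73333.0$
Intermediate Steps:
$l = 196$
$I = 35$ ($I = 63 - 28 = 35$)
$p{\left(w \right)} = -4 - \frac{4}{w}$
$T{\left(Q,L \right)} = 77$ ($T{\left(Q,L \right)} = \frac{196 + 35}{3} = \frac{1}{3} \cdot 231 = 77$)
$\left(-73406 + T{\left(-313,-95 \right)}\right) + p{\left(-345 \right)} = \left(-73406 + 77\right) - \left(4 + \frac{4}{-345}\right) = -73329 - \frac{1376}{345} = - \frac{25299881}{345}$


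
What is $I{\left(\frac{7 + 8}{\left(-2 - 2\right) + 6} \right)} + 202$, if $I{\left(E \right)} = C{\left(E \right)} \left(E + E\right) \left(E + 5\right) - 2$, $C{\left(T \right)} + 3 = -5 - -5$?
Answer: $- \frac{725}{2} \approx -362.5$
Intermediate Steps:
$C{\left(T \right)} = -3$ ($C{\left(T \right)} = -3 - 0 = -3 + \left(-5 + 5\right) = -3 + 0 = -3$)
$I{\left(E \right)} = -2 - 6 E \left(5 + E\right)$ ($I{\left(E \right)} = - 3 \left(E + E\right) \left(E + 5\right) - 2 = - 3 \cdot 2 E \left(5 + E\right) - 2 = - 6 E \left(5 + E\right) - 2 = -2 - 6 E \left(5 + E\right)$)
$I{\left(\frac{7 + 8}{\left(-2 - 2\right) + 6} \right)} + 202 = \left(-2 - 30 \frac{7 + 8}{\left(-2 - 2\right) + 6} - 6 \left(\frac{7 + 8}{\left(-2 - 2\right) + 6}\right)^{2}\right) + 202 = \left(-2 - 30 \frac{15}{\left(-2 - 2\right) + 6} - 6 \left(\frac{15}{\left(-2 - 2\right) + 6}\right)^{2}\right) + 202 = \left(-2 - 30 \frac{15}{-4 + 6} - 6 \left(\frac{15}{-4 + 6}\right)^{2}\right) + 202 = \left(-2 - 30 \cdot \frac{15}{2} - 6 \left(\frac{15}{2}\right)^{2}\right) + 202 = \left(-2 - 30 \cdot 15 \cdot \frac{1}{2} - 6 \left(15 \cdot \frac{1}{2}\right)^{2}\right) + 202 = \left(-2 - 225 - 6 \left(\frac{15}{2}\right)^{2}\right) + 202 = \left(-2 - 225 - \frac{675}{2}\right) + 202 = - \frac{1129}{2} + 202 = - \frac{725}{2}$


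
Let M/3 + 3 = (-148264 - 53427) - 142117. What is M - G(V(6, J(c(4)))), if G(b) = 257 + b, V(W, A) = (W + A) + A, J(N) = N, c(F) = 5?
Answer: -1031706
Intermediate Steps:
V(W, A) = W + 2*A (V(W, A) = (A + W) + A = W + 2*A)
M = -1031433 (M = -9 + 3*((-148264 - 53427) - 142117) = -9 + 3*(-201691 - 142117) = -9 + 3*(-343808) = -9 - 1031424 = -1031433)
M - G(V(6, J(c(4)))) = -1031433 - (257 + (6 + 2*5)) = -1031433 - (257 + (6 + 10)) = -1031433 - (257 + 16) = -1031433 - 1*273 = -1031433 - 273 = -1031706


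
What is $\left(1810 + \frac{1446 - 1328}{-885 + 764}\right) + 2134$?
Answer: $\frac{477106}{121} \approx 3943.0$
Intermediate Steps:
$\left(1810 + \frac{1446 - 1328}{-885 + 764}\right) + 2134 = \left(1810 + \frac{118}{-121}\right) + 2134 = \left(1810 + 118 \left(- \frac{1}{121}\right)\right) + 2134 = \left(1810 - \frac{118}{121}\right) + 2134 = \frac{218892}{121} + 2134 = \frac{477106}{121}$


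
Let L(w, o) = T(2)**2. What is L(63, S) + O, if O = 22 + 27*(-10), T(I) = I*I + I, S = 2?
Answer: -212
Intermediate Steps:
T(I) = I + I**2 (T(I) = I**2 + I = I + I**2)
L(w, o) = 36 (L(w, o) = (2*(1 + 2))**2 = (2*3)**2 = 6**2 = 36)
O = -248 (O = 22 - 270 = -248)
L(63, S) + O = 36 - 248 = -212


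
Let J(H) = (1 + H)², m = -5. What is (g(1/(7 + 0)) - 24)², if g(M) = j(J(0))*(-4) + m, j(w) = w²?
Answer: 1089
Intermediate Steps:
g(M) = -9 (g(M) = ((1 + 0)²)²*(-4) - 5 = (1²)²*(-4) - 5 = 1²*(-4) - 5 = 1*(-4) - 5 = -4 - 5 = -9)
(g(1/(7 + 0)) - 24)² = (-9 - 24)² = (-33)² = 1089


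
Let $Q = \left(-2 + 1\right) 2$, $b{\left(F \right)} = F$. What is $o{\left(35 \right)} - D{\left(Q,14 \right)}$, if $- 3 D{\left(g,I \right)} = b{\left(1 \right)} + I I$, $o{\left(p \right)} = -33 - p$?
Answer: $- \frac{7}{3} \approx -2.3333$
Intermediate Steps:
$Q = -2$ ($Q = \left(-1\right) 2 = -2$)
$D{\left(g,I \right)} = - \frac{1}{3} - \frac{I^{2}}{3}$ ($D{\left(g,I \right)} = - \frac{1 + I I}{3} = - \frac{1 + I^{2}}{3} = - \frac{1}{3} - \frac{I^{2}}{3}$)
$o{\left(35 \right)} - D{\left(Q,14 \right)} = \left(-33 - 35\right) - \left(- \frac{1}{3} - \frac{14^{2}}{3}\right) = \left(-33 - 35\right) - \left(- \frac{1}{3} - \frac{196}{3}\right) = -68 - \left(- \frac{1}{3} - \frac{196}{3}\right) = -68 - - \frac{197}{3} = -68 + \frac{197}{3} = - \frac{7}{3}$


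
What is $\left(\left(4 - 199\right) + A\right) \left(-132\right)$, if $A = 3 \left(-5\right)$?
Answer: $27720$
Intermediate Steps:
$A = -15$
$\left(\left(4 - 199\right) + A\right) \left(-132\right) = \left(\left(4 - 199\right) - 15\right) \left(-132\right) = \left(-195 - 15\right) \left(-132\right) = \left(-210\right) \left(-132\right) = 27720$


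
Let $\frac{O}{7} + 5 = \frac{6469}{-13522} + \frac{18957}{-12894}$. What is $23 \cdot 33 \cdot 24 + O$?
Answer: $\frac{37708662167}{2075627} \approx 18167.0$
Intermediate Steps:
$O = - \frac{100959265}{2075627}$ ($O = -35 + 7 \left(\frac{6469}{-13522} + \frac{18957}{-12894}\right) = -35 + 7 \left(6469 \left(- \frac{1}{13522}\right) + 18957 \left(- \frac{1}{12894}\right)\right) = -35 + 7 \left(- \frac{6469}{13522} - \frac{6319}{4298}\right) = -35 + 7 \left(- \frac{28312320}{14529389}\right) = -35 - \frac{28312320}{2075627} = - \frac{100959265}{2075627} \approx -48.64$)
$23 \cdot 33 \cdot 24 + O = 23 \cdot 33 \cdot 24 - \frac{100959265}{2075627} = 759 \cdot 24 - \frac{100959265}{2075627} = 18216 - \frac{100959265}{2075627} = \frac{37708662167}{2075627}$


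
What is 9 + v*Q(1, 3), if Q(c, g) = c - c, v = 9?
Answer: 9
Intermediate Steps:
Q(c, g) = 0
9 + v*Q(1, 3) = 9 + 9*0 = 9 + 0 = 9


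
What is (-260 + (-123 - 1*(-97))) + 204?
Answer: -82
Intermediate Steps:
(-260 + (-123 - 1*(-97))) + 204 = (-260 + (-123 + 97)) + 204 = (-260 - 26) + 204 = -286 + 204 = -82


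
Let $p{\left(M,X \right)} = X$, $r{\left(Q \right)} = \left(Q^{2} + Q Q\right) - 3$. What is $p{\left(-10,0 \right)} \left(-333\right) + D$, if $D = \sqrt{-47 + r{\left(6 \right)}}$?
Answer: $\sqrt{22} \approx 4.6904$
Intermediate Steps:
$r{\left(Q \right)} = -3 + 2 Q^{2}$ ($r{\left(Q \right)} = \left(Q^{2} + Q^{2}\right) - 3 = 2 Q^{2} - 3 = -3 + 2 Q^{2}$)
$D = \sqrt{22}$ ($D = \sqrt{-47 - \left(3 - 2 \cdot 6^{2}\right)} = \sqrt{-47 + \left(-3 + 2 \cdot 36\right)} = \sqrt{-47 + \left(-3 + 72\right)} = \sqrt{-47 + 69} = \sqrt{22} \approx 4.6904$)
$p{\left(-10,0 \right)} \left(-333\right) + D = 0 \left(-333\right) + \sqrt{22} = 0 + \sqrt{22} = \sqrt{22}$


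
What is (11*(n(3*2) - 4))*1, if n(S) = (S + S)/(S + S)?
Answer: -33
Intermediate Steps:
n(S) = 1 (n(S) = (2*S)/((2*S)) = (2*S)*(1/(2*S)) = 1)
(11*(n(3*2) - 4))*1 = (11*(1 - 4))*1 = (11*(-3))*1 = -33*1 = -33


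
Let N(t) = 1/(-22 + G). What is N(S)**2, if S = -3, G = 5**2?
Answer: 1/9 ≈ 0.11111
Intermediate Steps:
G = 25
N(t) = 1/3 (N(t) = 1/(-22 + 25) = 1/3)
N(S)**2 = (1/3)**2 = 1/9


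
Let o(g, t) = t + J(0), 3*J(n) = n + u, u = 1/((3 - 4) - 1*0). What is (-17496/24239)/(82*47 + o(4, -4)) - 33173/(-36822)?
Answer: 9284391214367/10307811161442 ≈ 0.90071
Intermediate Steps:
u = -1 (u = 1/(-1 + 0) = 1/(-1) = -1)
J(n) = -⅓ + n/3 (J(n) = (n - 1)/3 = (-1 + n)/3 = -⅓ + n/3)
o(g, t) = -⅓ + t (o(g, t) = t + (-⅓ + (⅓)*0) = t + (-⅓ + 0) = t - ⅓ = -⅓ + t)
(-17496/24239)/(82*47 + o(4, -4)) - 33173/(-36822) = (-17496/24239)/(82*47 + (-⅓ - 4)) - 33173/(-36822) = (-17496*1/24239)/(3854 - 13/3) - 33173*(-1/36822) = -17496/(24239*11549/3) + 33173/36822 = -17496/24239*3/11549 + 33173/36822 = -52488/279936211 + 33173/36822 = 9284391214367/10307811161442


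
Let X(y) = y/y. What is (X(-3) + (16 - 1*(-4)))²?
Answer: 441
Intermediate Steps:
X(y) = 1
(X(-3) + (16 - 1*(-4)))² = (1 + (16 - 1*(-4)))² = (1 + (16 + 4))² = (1 + 20)² = 21² = 441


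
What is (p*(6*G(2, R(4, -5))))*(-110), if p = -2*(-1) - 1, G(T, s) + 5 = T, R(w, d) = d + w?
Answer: 1980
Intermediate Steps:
G(T, s) = -5 + T
p = 1 (p = 2 - 1 = 1)
(p*(6*G(2, R(4, -5))))*(-110) = (1*(6*(-5 + 2)))*(-110) = (1*(6*(-3)))*(-110) = (1*(-18))*(-110) = -18*(-110) = 1980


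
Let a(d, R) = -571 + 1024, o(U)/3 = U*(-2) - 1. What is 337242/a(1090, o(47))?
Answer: 112414/151 ≈ 744.46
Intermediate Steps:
o(U) = -3 - 6*U (o(U) = 3*(U*(-2) - 1) = 3*(-2*U - 1) = 3*(-1 - 2*U) = -3 - 6*U)
a(d, R) = 453
337242/a(1090, o(47)) = 337242/453 = 337242*(1/453) = 112414/151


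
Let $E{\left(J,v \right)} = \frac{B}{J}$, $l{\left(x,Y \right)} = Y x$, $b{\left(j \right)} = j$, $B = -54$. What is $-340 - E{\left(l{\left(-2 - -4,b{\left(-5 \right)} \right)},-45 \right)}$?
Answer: $- \frac{1727}{5} \approx -345.4$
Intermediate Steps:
$E{\left(J,v \right)} = - \frac{54}{J}$
$-340 - E{\left(l{\left(-2 - -4,b{\left(-5 \right)} \right)},-45 \right)} = -340 - - \frac{54}{\left(-5\right) \left(-2 - -4\right)} = -340 - - \frac{54}{\left(-5\right) \left(-2 + 4\right)} = -340 - - \frac{54}{\left(-5\right) 2} = -340 - - \frac{54}{-10} = -340 - \left(-54\right) \left(- \frac{1}{10}\right) = -340 - \frac{27}{5} = - \frac{1727}{5}$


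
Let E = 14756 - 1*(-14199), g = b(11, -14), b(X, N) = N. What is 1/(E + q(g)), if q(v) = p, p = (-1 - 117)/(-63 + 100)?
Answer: 37/1071217 ≈ 3.4540e-5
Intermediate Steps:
g = -14
E = 28955 (E = 14756 + 14199 = 28955)
p = -118/37 ≈ -3.1892
q(v) = -118/37
1/(E + q(g)) = 1/(28955 - 118/37) = 1/(1071217/37) = 37/1071217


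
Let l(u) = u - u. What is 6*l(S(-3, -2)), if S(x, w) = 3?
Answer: 0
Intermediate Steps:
l(u) = 0
6*l(S(-3, -2)) = 6*0 = 0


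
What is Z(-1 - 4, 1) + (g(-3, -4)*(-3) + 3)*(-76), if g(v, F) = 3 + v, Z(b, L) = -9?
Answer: -237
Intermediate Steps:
Z(-1 - 4, 1) + (g(-3, -4)*(-3) + 3)*(-76) = -9 + ((3 - 3)*(-3) + 3)*(-76) = -9 + (0*(-3) + 3)*(-76) = -9 + (0 + 3)*(-76) = -9 + 3*(-76) = -9 - 228 = -237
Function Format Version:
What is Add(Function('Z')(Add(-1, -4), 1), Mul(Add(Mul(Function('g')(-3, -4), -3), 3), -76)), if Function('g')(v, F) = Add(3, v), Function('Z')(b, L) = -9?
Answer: -237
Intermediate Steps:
Add(Function('Z')(Add(-1, -4), 1), Mul(Add(Mul(Function('g')(-3, -4), -3), 3), -76)) = Add(-9, Mul(Add(Mul(Add(3, -3), -3), 3), -76)) = Add(-9, Mul(Add(Mul(0, -3), 3), -76)) = Add(-9, Mul(Add(0, 3), -76)) = Add(-9, Mul(3, -76)) = Add(-9, -228) = -237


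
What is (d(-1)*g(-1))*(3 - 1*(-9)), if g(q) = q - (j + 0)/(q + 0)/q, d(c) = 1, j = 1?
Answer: -24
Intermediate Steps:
g(q) = q - 1/q**2 (g(q) = q - (1 + 0)/(q + 0)/q = q - 1/q/q = q - 1/(q*q) = q - 1/q**2)
(d(-1)*g(-1))*(3 - 1*(-9)) = (1*(-1 - 1/(-1)**2))*(3 - 1*(-9)) = (1*(-1 - 1*1))*(3 + 9) = (1*(-1 - 1))*12 = (1*(-2))*12 = -2*12 = -24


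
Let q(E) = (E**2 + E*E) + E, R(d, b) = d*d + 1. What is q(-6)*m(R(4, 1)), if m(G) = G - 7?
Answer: 660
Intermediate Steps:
R(d, b) = 1 + d**2 (R(d, b) = d**2 + 1 = 1 + d**2)
q(E) = E + 2*E**2 (q(E) = (E**2 + E**2) + E = 2*E**2 + E = E + 2*E**2)
m(G) = -7 + G
q(-6)*m(R(4, 1)) = (-6*(1 + 2*(-6)))*(-7 + (1 + 4**2)) = (-6*(1 - 12))*(-7 + (1 + 16)) = (-6*(-11))*(-7 + 17) = 66*10 = 660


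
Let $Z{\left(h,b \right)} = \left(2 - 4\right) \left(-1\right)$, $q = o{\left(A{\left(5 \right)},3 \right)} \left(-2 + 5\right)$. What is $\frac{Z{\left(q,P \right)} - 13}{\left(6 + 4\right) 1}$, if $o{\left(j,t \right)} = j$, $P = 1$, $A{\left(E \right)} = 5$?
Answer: $- \frac{11}{10} \approx -1.1$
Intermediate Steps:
$q = 15$ ($q = 5 \left(-2 + 5\right) = 5 \cdot 3 = 15$)
$Z{\left(h,b \right)} = 2$ ($Z{\left(h,b \right)} = \left(-2\right) \left(-1\right) = 2$)
$\frac{Z{\left(q,P \right)} - 13}{\left(6 + 4\right) 1} = \frac{2 - 13}{\left(6 + 4\right) 1} = - \frac{11}{10 \cdot 1} = - \frac{11}{10}$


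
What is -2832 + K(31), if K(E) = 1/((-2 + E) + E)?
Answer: -169919/60 ≈ -2832.0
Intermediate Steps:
K(E) = 1/(-2 + 2*E)
-2832 + K(31) = -2832 + 1/(2*(-1 + 31)) = -2832 + (½)/30 = -2832 + (½)*(1/30) = -2832 + 1/60 = -169919/60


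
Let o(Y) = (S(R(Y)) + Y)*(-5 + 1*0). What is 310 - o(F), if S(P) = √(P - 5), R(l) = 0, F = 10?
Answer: 360 + 5*I*√5 ≈ 360.0 + 11.18*I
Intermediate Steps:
S(P) = √(-5 + P)
o(Y) = -5*Y - 5*I*√5 (o(Y) = (√(-5 + 0) + Y)*(-5 + 1*0) = (√(-5) + Y)*(-5 + 0) = (I*√5 + Y)*(-5) = (Y + I*√5)*(-5) = -5*Y - 5*I*√5)
310 - o(F) = 310 - (-5*10 - 5*I*√5) = 310 - (-50 - 5*I*√5) = 310 + (50 + 5*I*√5) = 360 + 5*I*√5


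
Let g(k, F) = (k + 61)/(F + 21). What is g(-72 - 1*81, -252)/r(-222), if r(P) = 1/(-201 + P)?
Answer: -12972/77 ≈ -168.47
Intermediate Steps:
g(k, F) = (61 + k)/(21 + F)
g(-72 - 1*81, -252)/r(-222) = ((61 + (-72 - 1*81))/(21 - 252))/(1/(-201 - 222)) = ((61 + (-72 - 81))/(-231))/(1/(-423)) = (-(61 - 153)/231)/(-1/423) = -1/231*(-92)*(-423) = (92/231)*(-423) = -12972/77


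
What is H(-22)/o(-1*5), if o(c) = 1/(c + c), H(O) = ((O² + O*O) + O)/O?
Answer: 430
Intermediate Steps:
H(O) = (O + 2*O²)/O (H(O) = ((O² + O²) + O)/O = (2*O² + O)/O = (O + 2*O²)/O)
o(c) = 1/(2*c)
H(-22)/o(-1*5) = (1 + 2*(-22))/((1/(2*((-1*5))))) = (1 - 44)/(((½)/(-5))) = -43/((½)*(-⅕)) = -43/(-⅒) = -43*(-10) = 430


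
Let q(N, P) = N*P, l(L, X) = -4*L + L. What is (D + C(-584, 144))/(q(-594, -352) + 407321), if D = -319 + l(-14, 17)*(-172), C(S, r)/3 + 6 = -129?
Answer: -7948/616409 ≈ -0.012894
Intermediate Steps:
l(L, X) = -3*L
C(S, r) = -405 (C(S, r) = -18 + 3*(-129) = -18 - 387 = -405)
D = -7543 (D = -319 - 3*(-14)*(-172) = -319 + 42*(-172) = -319 - 7224 = -7543)
(D + C(-584, 144))/(q(-594, -352) + 407321) = (-7543 - 405)/(-594*(-352) + 407321) = -7948/(209088 + 407321) = -7948/616409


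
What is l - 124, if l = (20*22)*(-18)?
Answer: -8044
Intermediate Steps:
l = -7920 (l = 440*(-18) = -7920)
l - 124 = -7920 - 124 = -8044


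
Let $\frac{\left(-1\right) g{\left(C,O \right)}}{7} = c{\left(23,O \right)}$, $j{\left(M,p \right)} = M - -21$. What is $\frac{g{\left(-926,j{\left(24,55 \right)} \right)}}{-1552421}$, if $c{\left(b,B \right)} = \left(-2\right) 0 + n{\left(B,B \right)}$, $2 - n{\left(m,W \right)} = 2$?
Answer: $0$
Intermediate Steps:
$n{\left(m,W \right)} = 0$ ($n{\left(m,W \right)} = 2 - 2 = 0$)
$j{\left(M,p \right)} = 21 + M$ ($j{\left(M,p \right)} = M + 21 = 21 + M$)
$c{\left(b,B \right)} = 0$ ($c{\left(b,B \right)} = \left(-2\right) 0 + 0 = 0 + 0 = 0$)
$g{\left(C,O \right)} = 0$ ($g{\left(C,O \right)} = \left(-7\right) 0 = 0$)
$\frac{g{\left(-926,j{\left(24,55 \right)} \right)}}{-1552421} = \frac{0}{-1552421} = 0 \left(- \frac{1}{1552421}\right) = 0$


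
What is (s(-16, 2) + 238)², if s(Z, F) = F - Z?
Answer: 65536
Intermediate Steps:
(s(-16, 2) + 238)² = ((2 - 1*(-16)) + 238)² = ((2 + 16) + 238)² = (18 + 238)² = 256² = 65536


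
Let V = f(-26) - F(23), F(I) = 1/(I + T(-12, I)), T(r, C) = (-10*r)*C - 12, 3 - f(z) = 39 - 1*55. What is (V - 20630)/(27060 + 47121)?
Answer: -19037694/68518517 ≈ -0.27785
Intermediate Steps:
f(z) = 19 (f(z) = 3 - (39 - 1*55) = 3 - (39 - 55) = 3 - 1*(-16) = 3 + 16 = 19)
T(r, C) = -12 - 10*C*r (T(r, C) = -10*C*r - 12 = -12 - 10*C*r)
F(I) = 1/(-12 + 121*I) (F(I) = 1/(I + (-12 - 10*I*(-12))) = 1/(I + (-12 + 120*I)) = 1/(-12 + 121*I))
V = 52648/2771 (V = 19 - 1/(-12 + 121*23) = 19 - 1/(-12 + 2783) = 19 - 1/2771 = 52648/2771 ≈ 19.000)
(V - 20630)/(27060 + 47121) = (52648/2771 - 20630)/(27060 + 47121) = -57113082/2771/74181 = -57113082/2771*1/74181 = -19037694/68518517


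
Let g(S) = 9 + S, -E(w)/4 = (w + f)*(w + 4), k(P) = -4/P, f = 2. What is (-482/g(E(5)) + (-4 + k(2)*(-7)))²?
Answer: 8479744/59049 ≈ 143.61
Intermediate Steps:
E(w) = -4*(2 + w)*(4 + w) (E(w) = -4*(w + 2)*(w + 4) = -4*(2 + w)*(4 + w))
(-482/g(E(5)) + (-4 + k(2)*(-7)))² = (-482/(9 + (-32 - 24*5 - 4*5²)) + (-4 - 4/2*(-7)))² = (-482/(9 + (-32 - 120 - 4*25)) + (-4 - 4*½*(-7)))² = (-482/(9 + (-32 - 120 - 100)) + (-4 - 2*(-7)))² = (-482/(9 - 252) + (-4 + 14))² = (-482/(-243) + 10)² = (-482*(-1/243) + 10)² = (482/243 + 10)² = (2912/243)² = 8479744/59049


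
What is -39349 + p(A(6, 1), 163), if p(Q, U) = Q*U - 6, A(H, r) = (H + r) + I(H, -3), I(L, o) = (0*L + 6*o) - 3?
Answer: -41637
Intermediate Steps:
I(L, o) = -3 + 6*o (I(L, o) = (0 + 6*o) - 3 = 6*o - 3 = -3 + 6*o)
A(H, r) = -21 + H + r (A(H, r) = (H + r) + (-3 + 6*(-3)) = (H + r) + (-3 - 18) = (H + r) - 21 = -21 + H + r)
p(Q, U) = -6 + Q*U
-39349 + p(A(6, 1), 163) = -39349 + (-6 + (-21 + 6 + 1)*163) = -39349 + (-6 - 14*163) = -39349 + (-6 - 2282) = -39349 - 2288 = -41637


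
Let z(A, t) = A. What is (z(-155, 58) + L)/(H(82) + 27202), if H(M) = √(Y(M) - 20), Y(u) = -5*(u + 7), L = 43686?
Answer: 1184130262/739949269 - 43531*I*√465/739949269 ≈ 1.6003 - 0.0012686*I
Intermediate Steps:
Y(u) = -35 - 5*u (Y(u) = -5*(7 + u) = -35 - 5*u)
H(M) = √(-55 - 5*M) (H(M) = √((-35 - 5*M) - 20) = √(-55 - 5*M))
(z(-155, 58) + L)/(H(82) + 27202) = (-155 + 43686)/(√(-55 - 5*82) + 27202) = 43531/(√(-55 - 410) + 27202) = 43531/(√(-465) + 27202) = 43531/(I*√465 + 27202) = 43531/(27202 + I*√465)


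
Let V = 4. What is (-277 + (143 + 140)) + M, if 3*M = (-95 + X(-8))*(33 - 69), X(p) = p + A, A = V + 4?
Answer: 1146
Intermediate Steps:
A = 8 (A = 4 + 4 = 8)
X(p) = 8 + p (X(p) = p + 8 = 8 + p)
M = 1140 (M = ((-95 + (8 - 8))*(33 - 69))/3 = ((-95 + 0)*(-36))/3 = (-95*(-36))/3 = (⅓)*3420 = 1140)
(-277 + (143 + 140)) + M = (-277 + (143 + 140)) + 1140 = (-277 + 283) + 1140 = 6 + 1140 = 1146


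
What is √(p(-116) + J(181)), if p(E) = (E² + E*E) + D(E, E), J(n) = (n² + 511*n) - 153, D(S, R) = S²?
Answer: √165467 ≈ 406.78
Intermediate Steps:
J(n) = -153 + n² + 511*n
p(E) = 3*E² (p(E) = (E² + E*E) + E² = (E² + E²) + E² = 2*E² + E² = 3*E²)
√(p(-116) + J(181)) = √(3*(-116)² + (-153 + 181² + 511*181)) = √(3*13456 + (-153 + 32761 + 92491)) = √(40368 + 125099) = √165467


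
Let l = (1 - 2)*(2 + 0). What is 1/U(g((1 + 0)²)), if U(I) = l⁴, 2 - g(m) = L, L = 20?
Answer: 1/16 ≈ 0.062500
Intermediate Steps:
g(m) = -18 (g(m) = 2 - 1*20 = 2 - 20 = -18)
l = -2 (l = -1*2 = -2)
U(I) = 16 (U(I) = (-2)⁴ = 16)
1/U(g((1 + 0)²)) = 1/16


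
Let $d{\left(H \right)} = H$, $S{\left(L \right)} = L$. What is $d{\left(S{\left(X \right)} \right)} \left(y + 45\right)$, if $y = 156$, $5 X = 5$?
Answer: $201$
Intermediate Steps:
$X = 1$ ($X = \frac{1}{5} \cdot 5 = 1$)
$d{\left(S{\left(X \right)} \right)} \left(y + 45\right) = 1 \left(156 + 45\right) = 1 \cdot 201 = 201$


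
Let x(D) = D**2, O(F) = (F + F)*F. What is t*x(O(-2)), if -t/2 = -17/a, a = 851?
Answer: 2176/851 ≈ 2.5570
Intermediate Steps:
O(F) = 2*F**2 (O(F) = (2*F)*F = 2*F**2)
t = 34/851 (t = -(-34)/851 = -2*(-17/851) = 34/851 ≈ 0.039953)
t*x(O(-2)) = 34*(2*(-2)**2)**2/851 = 34*(2*4)**2/851 = (34/851)*8**2 = (34/851)*64 = 2176/851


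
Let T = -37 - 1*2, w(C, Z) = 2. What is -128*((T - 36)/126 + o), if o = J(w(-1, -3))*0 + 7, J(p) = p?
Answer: -17216/21 ≈ -819.81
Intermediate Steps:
T = -39 (T = -37 - 2 = -39)
o = 7 (o = 2*0 + 7 = 0 + 7 = 7)
-128*((T - 36)/126 + o) = -128*((-39 - 36)/126 + 7) = -128*(-75*1/126 + 7) = -128*(-25/42 + 7) = -128*269/42 = -17216/21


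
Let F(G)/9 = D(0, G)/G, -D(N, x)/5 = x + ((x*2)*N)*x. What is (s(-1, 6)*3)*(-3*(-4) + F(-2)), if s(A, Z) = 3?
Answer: -297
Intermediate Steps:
D(N, x) = -5*x - 10*N*x² (D(N, x) = -5*(x + ((x*2)*N)*x) = -5*(x + ((2*x)*N)*x) = -5*(x + (2*N*x)*x) = -5*(x + 2*N*x²) = -5*x - 10*N*x²)
F(G) = -45 (F(G) = 9*((-5*G*(1 + 2*0*G))/G) = 9*((-5*G*(1 + 0))/G) = 9*((-5*G*1)/G) = 9*((-5*G)/G) = 9*(-5) = -45)
(s(-1, 6)*3)*(-3*(-4) + F(-2)) = (3*3)*(-3*(-4) - 45) = 9*(12 - 45) = 9*(-33) = -297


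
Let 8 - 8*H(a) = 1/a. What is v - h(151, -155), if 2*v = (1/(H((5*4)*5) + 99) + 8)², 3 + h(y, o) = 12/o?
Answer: 34875338693437/991975200155 ≈ 35.157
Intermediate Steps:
H(a) = 1 - 1/(8*a)
h(y, o) = -3 + 12/o
v = 205307193632/6399840001 (v = (1/((-⅛ + (5*4)*5)/(((5*4)*5)) + 99) + 8)²/2 = (1/((-⅛ + 20*5)/((20*5)) + 99) + 8)²/2 = (1/((-⅛ + 100)/100 + 99) + 8)²/2 = (1/((1/100)*(799/8) + 99) + 8)²/2 = (1/(799/800 + 99) + 8)²/2 = (1/(79999/800) + 8)²/2 = (800/79999 + 8)²/2 = (640792/79999)²/2 = (½)*(410614387264/6399840001) = 205307193632/6399840001 ≈ 32.080)
v - h(151, -155) = 205307193632/6399840001 - (-3 + 12/(-155)) = 205307193632/6399840001 - (-3 + 12*(-1/155)) = 205307193632/6399840001 - (-3 - 12/155) = 205307193632/6399840001 - 1*(-477/155) = 205307193632/6399840001 + 477/155 = 34875338693437/991975200155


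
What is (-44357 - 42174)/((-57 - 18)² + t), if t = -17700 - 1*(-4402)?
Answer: 86531/7673 ≈ 11.277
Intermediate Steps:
t = -13298 (t = -17700 + 4402 = -13298)
(-44357 - 42174)/((-57 - 18)² + t) = (-44357 - 42174)/((-57 - 18)² - 13298) = -86531/((-75)² - 13298) = -86531/(5625 - 13298) = -86531/(-7673) = -86531*(-1/7673) = 86531/7673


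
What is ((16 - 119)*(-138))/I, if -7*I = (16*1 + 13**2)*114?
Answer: -16583/3515 ≈ -4.7178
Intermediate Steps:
I = -21090/7 (I = -(16*1 + 13**2)*114/7 = -(16 + 169)*114/7 = -185*114/7 = -1/7*21090 = -21090/7 ≈ -3012.9)
((16 - 119)*(-138))/I = ((16 - 119)*(-138))/(-21090/7) = -103*(-138)*(-7/21090) = 14214*(-7/21090) = -16583/3515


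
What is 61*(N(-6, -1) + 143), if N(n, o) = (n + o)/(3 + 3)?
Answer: 51911/6 ≈ 8651.8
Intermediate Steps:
N(n, o) = n/6 + o/6 (N(n, o) = (n + o)/6 = (n + o)*(1/6) = n/6 + o/6)
61*(N(-6, -1) + 143) = 61*(((1/6)*(-6) + (1/6)*(-1)) + 143) = 61*((-1 - 1/6) + 143) = 61*(-7/6 + 143) = 61*(851/6) = 51911/6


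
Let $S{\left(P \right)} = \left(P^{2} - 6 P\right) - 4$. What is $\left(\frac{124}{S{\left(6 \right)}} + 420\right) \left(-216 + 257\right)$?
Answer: $15949$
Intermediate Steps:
$S{\left(P \right)} = -4 + P^{2} - 6 P$
$\left(\frac{124}{S{\left(6 \right)}} + 420\right) \left(-216 + 257\right) = \left(\frac{124}{-4 + 6^{2} - 36} + 420\right) \left(-216 + 257\right) = \left(\frac{124}{-4 + 36 - 36} + 420\right) 41 = \left(\frac{124}{-4} + 420\right) 41 = \left(124 \left(- \frac{1}{4}\right) + 420\right) 41 = \left(-31 + 420\right) 41 = 389 \cdot 41 = 15949$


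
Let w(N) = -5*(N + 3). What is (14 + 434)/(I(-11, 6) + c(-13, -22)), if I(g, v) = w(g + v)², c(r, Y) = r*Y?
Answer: 224/193 ≈ 1.1606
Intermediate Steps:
w(N) = -15 - 5*N (w(N) = -5*(3 + N) = -15 - 5*N)
c(r, Y) = Y*r
I(g, v) = (-15 - 5*g - 5*v)² (I(g, v) = (-15 - 5*(g + v))² = (-15 + (-5*g - 5*v))² = (-15 - 5*g - 5*v)²)
(14 + 434)/(I(-11, 6) + c(-13, -22)) = (14 + 434)/(25*(3 - 11 + 6)² - 22*(-13)) = 448/(25*(-2)² + 286) = 448/(25*4 + 286) = 448/(100 + 286) = 448/386 = 448*(1/386) = 224/193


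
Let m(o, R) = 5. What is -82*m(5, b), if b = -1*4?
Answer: -410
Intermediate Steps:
b = -4
-82*m(5, b) = -82*5 = -410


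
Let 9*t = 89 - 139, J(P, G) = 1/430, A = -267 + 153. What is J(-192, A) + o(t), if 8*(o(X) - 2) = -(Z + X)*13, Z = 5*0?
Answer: 85373/7740 ≈ 11.030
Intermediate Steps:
Z = 0
A = -114
J(P, G) = 1/430
t = -50/9 (t = (89 - 139)/9 = (1/9)*(-50) = -50/9 ≈ -5.5556)
o(X) = 2 - 13*X/8 (o(X) = 2 + (-(0 + X)*13)/8 = 2 + (-X*13)/8 = 2 + (-13*X)/8 = 2 - 13*X/8)
J(-192, A) + o(t) = 1/430 + (2 - 13/8*(-50/9)) = 1/430 + (2 + 325/36) = 1/430 + 397/36 = 85373/7740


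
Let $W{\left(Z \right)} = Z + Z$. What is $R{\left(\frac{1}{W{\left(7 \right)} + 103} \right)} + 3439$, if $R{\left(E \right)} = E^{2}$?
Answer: $\frac{47076472}{13689} \approx 3439.0$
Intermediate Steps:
$W{\left(Z \right)} = 2 Z$
$R{\left(\frac{1}{W{\left(7 \right)} + 103} \right)} + 3439 = \left(\frac{1}{2 \cdot 7 + 103}\right)^{2} + 3439 = \left(\frac{1}{14 + 103}\right)^{2} + 3439 = \left(\frac{1}{117}\right)^{2} + 3439 = \frac{1}{13689} + 3439 = \frac{47076472}{13689}$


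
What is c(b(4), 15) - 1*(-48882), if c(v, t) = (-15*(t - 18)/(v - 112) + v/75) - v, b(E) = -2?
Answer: 139318199/2850 ≈ 48884.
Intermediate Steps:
c(v, t) = -74*v/75 - 15*(-18 + t)/(-112 + v) (c(v, t) = (-15*(-18 + t)/(-112 + v) + v*(1/75)) - v = (-15*(-18 + t)/(-112 + v) + v/75) - v = (v/75 - 15*(-18 + t)/(-112 + v)) - v = -74*v/75 - 15*(-18 + t)/(-112 + v))
c(b(4), 15) - 1*(-48882) = (20250 - 1125*15 - 74*(-2)² + 8288*(-2))/(75*(-112 - 2)) - 1*(-48882) = (1/75)*(20250 - 16875 - 74*4 - 16576)/(-114) + 48882 = (1/75)*(-1/114)*(20250 - 16875 - 296 - 16576) + 48882 = (1/75)*(-1/114)*(-13497) + 48882 = 4499/2850 + 48882 = 139318199/2850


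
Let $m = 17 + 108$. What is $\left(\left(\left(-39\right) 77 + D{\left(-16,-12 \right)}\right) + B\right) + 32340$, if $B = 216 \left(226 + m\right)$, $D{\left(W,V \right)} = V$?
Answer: $105141$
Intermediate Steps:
$m = 125$
$B = 75816$ ($B = 216 \left(226 + 125\right) = 216 \cdot 351 = 75816$)
$\left(\left(\left(-39\right) 77 + D{\left(-16,-12 \right)}\right) + B\right) + 32340 = \left(\left(\left(-39\right) 77 - 12\right) + 75816\right) + 32340 = \left(\left(-3003 - 12\right) + 75816\right) + 32340 = \left(-3015 + 75816\right) + 32340 = 72801 + 32340 = 105141$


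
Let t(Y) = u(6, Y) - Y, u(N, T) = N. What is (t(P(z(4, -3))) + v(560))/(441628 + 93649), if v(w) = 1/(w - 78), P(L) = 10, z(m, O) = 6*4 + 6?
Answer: -1927/258003514 ≈ -7.4689e-6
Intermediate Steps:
z(m, O) = 30 (z(m, O) = 24 + 6 = 30)
t(Y) = 6 - Y
v(w) = 1/(-78 + w)
(t(P(z(4, -3))) + v(560))/(441628 + 93649) = ((6 - 1*10) + 1/(-78 + 560))/(441628 + 93649) = ((6 - 10) + 1/482)/535277 = (-4 + 1/482)*(1/535277) = -1927/482*1/535277 = -1927/258003514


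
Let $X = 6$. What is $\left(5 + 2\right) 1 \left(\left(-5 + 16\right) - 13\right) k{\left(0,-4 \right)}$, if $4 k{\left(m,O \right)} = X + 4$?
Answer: $-35$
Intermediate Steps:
$k{\left(m,O \right)} = \frac{5}{2}$ ($k{\left(m,O \right)} = \frac{6 + 4}{4} = \frac{1}{4} \cdot 10 = \frac{5}{2}$)
$\left(5 + 2\right) 1 \left(\left(-5 + 16\right) - 13\right) k{\left(0,-4 \right)} = \left(5 + 2\right) 1 \left(\left(-5 + 16\right) - 13\right) \frac{5}{2} = 7 \cdot 1 \left(11 - 13\right) \frac{5}{2} = 7 \left(-2\right) \frac{5}{2} = \left(-14\right) \frac{5}{2} = -35$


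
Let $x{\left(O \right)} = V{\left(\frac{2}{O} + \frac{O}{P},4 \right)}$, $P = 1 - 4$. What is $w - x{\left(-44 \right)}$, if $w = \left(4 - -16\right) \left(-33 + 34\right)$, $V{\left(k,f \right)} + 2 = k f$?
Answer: $- \frac{1204}{33} \approx -36.485$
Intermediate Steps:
$P = -3$
$V{\left(k,f \right)} = -2 + f k$ ($V{\left(k,f \right)} = -2 + k f = -2 + f k$)
$x{\left(O \right)} = -2 + \frac{8}{O} - \frac{4 O}{3}$ ($x{\left(O \right)} = -2 + 4 \left(\frac{2}{O} + \frac{O}{-3}\right) = -2 + 4 \left(\frac{2}{O} + O \left(- \frac{1}{3}\right)\right) = -2 + 4 \left(\frac{2}{O} - \frac{O}{3}\right) = -2 - \left(- \frac{8}{O} + \frac{4 O}{3}\right) = -2 + \frac{8}{O} - \frac{4 O}{3}$)
$w = 20$ ($w = \left(4 + 16\right) 1 = 20 \cdot 1 = 20$)
$w - x{\left(-44 \right)} = 20 - \left(-2 + \frac{8}{-44} - - \frac{176}{3}\right) = 20 - \left(-2 + 8 \left(- \frac{1}{44}\right) + \frac{176}{3}\right) = 20 - \left(-2 - \frac{2}{11} + \frac{176}{3}\right) = 20 - \frac{1864}{33} = - \frac{1204}{33}$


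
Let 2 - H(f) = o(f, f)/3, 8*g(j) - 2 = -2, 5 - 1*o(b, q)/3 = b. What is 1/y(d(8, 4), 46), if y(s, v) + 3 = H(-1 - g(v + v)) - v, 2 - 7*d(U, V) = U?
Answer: -1/53 ≈ -0.018868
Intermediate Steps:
d(U, V) = 2/7 - U/7
o(b, q) = 15 - 3*b
g(j) = 0 (g(j) = ¼ + (⅛)*(-2) = ¼ - ¼ = 0)
H(f) = -3 + f (H(f) = 2 - (15 - 3*f)/3 = 2 - (5 - f) = 2 + (-5 + f) = -3 + f)
y(s, v) = -7 - v (y(s, v) = -3 + ((-3 + (-1 - 1*0)) - v) = -3 + ((-3 + (-1 + 0)) - v) = -3 + ((-3 - 1) - v) = -3 + (-4 - v) = -7 - v)
1/y(d(8, 4), 46) = 1/(-7 - 1*46) = 1/(-7 - 46) = 1/(-53) = -1/53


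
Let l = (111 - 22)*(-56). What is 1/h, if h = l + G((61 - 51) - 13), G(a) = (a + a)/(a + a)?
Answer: -1/4983 ≈ -0.00020068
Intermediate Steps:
G(a) = 1 (G(a) = (2*a)/((2*a)) = (2*a)*(1/(2*a)) = 1)
l = -4984 (l = 89*(-56) = -4984)
h = -4983 (h = -4984 + 1 = -4983)
1/h = 1/(-4983) = -1/4983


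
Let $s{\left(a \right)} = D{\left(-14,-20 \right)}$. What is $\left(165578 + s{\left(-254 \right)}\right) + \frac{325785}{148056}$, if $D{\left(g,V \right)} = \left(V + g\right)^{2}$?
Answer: $\frac{8228764963}{49352} \approx 1.6674 \cdot 10^{5}$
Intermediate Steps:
$s{\left(a \right)} = 1156$ ($s{\left(a \right)} = \left(-20 - 14\right)^{2} = \left(-34\right)^{2} = 1156$)
$\left(165578 + s{\left(-254 \right)}\right) + \frac{325785}{148056} = \left(165578 + 1156\right) + \frac{325785}{148056} = 166734 + 325785 \cdot \frac{1}{148056} = 166734 + \frac{108595}{49352} = \frac{8228764963}{49352}$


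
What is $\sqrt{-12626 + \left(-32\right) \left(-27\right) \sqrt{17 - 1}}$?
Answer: $i \sqrt{9170} \approx 95.76 i$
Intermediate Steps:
$\sqrt{-12626 + \left(-32\right) \left(-27\right) \sqrt{17 - 1}} = \sqrt{-12626 + 864 \sqrt{16}} = \sqrt{-12626 + 864 \cdot 4} = \sqrt{-12626 + 3456} = \sqrt{-9170} = i \sqrt{9170}$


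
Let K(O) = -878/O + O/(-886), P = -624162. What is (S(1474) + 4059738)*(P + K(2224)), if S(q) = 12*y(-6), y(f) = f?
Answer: -624120098096048229/246308 ≈ -2.5339e+12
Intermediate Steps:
S(q) = -72 (S(q) = 12*(-6) = -72)
K(O) = -878/O - O/886 (K(O) = -878/O + O*(-1/886) = -878/O - O/886)
(S(1474) + 4059738)*(P + K(2224)) = (-72 + 4059738)*(-624162 + (-878/2224 - 1/886*2224)) = 4059666*(-624162 + (-878*1/2224 - 1112/443)) = 4059666*(-624162 + (-439/1112 - 1112/443)) = 4059666*(-624162 - 1431021/492616) = 4059666*(-307473618813/492616) = -624120098096048229/246308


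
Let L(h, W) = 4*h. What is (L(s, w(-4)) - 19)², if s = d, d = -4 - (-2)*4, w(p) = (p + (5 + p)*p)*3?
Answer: 9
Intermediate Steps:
w(p) = 3*p + 3*p*(5 + p) (w(p) = (p + p*(5 + p))*3 = 3*p + 3*p*(5 + p))
d = 4 (d = -4 - 1*(-8) = -4 + 8 = 4)
s = 4
(L(s, w(-4)) - 19)² = (4*4 - 19)² = (16 - 19)² = (-3)² = 9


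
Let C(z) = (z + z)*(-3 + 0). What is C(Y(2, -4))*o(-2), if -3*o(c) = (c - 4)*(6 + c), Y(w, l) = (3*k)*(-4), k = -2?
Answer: -1152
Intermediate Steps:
Y(w, l) = 24 (Y(w, l) = (3*(-2))*(-4) = -6*(-4) = 24)
C(z) = -6*z (C(z) = (2*z)*(-3) = -6*z)
o(c) = -(-4 + c)*(6 + c)/3 (o(c) = -(c - 4)*(6 + c)/3 = -(-4 + c)*(6 + c)/3)
C(Y(2, -4))*o(-2) = (-6*24)*(8 - ⅔*(-2) - ⅓*(-2)²) = -144*(8 + 4/3 - ⅓*4) = -144*(8 + 4/3 - 4/3) = -144*8 = -1152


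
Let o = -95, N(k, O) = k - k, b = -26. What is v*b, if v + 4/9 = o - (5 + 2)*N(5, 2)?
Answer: 22334/9 ≈ 2481.6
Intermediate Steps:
N(k, O) = 0
v = -859/9 (v = -4/9 + (-95 - (5 + 2)*0) = -4/9 + (-95 - 7*0) = -4/9 + (-95 - 1*0) = -4/9 + (-95 + 0) = -4/9 - 95 = -859/9 ≈ -95.444)
v*b = -859/9*(-26) = 22334/9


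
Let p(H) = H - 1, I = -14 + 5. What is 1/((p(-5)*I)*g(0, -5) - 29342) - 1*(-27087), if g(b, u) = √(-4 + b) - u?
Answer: 1430858665294/52824553 - 27*I/211298212 ≈ 27087.0 - 1.2778e-7*I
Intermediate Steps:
I = -9
p(H) = -1 + H
1/((p(-5)*I)*g(0, -5) - 29342) - 1*(-27087) = 1/(((-1 - 5)*(-9))*(√(-4 + 0) - 1*(-5)) - 29342) - 1*(-27087) = 1/((-6*(-9))*(√(-4) + 5) - 29342) + 27087 = 1/(54*(2*I + 5) - 29342) + 27087 = 1/(54*(5 + 2*I) - 29342) + 27087 = 1/((270 + 108*I) - 29342) + 27087 = 1/(-29072 + 108*I) + 27087 = (-29072 - 108*I)/845192848 + 27087 = 27087 + (-29072 - 108*I)/845192848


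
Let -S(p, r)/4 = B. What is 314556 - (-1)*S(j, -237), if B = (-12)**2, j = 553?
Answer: 313980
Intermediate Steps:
B = 144
S(p, r) = -576 (S(p, r) = -4*144 = -576)
314556 - (-1)*S(j, -237) = 314556 - (-1)*(-576) = 314556 - 1*576 = 314556 - 576 = 313980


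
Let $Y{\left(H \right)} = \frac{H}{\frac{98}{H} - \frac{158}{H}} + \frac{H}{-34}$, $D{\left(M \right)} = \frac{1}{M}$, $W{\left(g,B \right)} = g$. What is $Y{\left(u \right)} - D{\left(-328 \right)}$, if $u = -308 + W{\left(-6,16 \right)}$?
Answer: $- \frac{136670129}{83640} \approx -1634.0$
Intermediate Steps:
$u = -314$ ($u = -308 - 6 = -314$)
$Y{\left(H \right)} = - \frac{H}{34} - \frac{H^{2}}{60}$ ($Y{\left(H \right)} = \frac{H}{\left(-60\right) \frac{1}{H}} + H \left(- \frac{1}{34}\right) = H \left(- \frac{H}{60}\right) - \frac{H}{34} = - \frac{H^{2}}{60} - \frac{H}{34} = - \frac{H}{34} - \frac{H^{2}}{60}$)
$Y{\left(u \right)} - D{\left(-328 \right)} = \left(- \frac{1}{1020}\right) \left(-314\right) \left(30 + 17 \left(-314\right)\right) - \frac{1}{-328} = \left(- \frac{1}{1020}\right) \left(-314\right) \left(30 - 5338\right) - - \frac{1}{328} = \left(- \frac{1}{1020}\right) \left(-314\right) \left(-5308\right) + \frac{1}{328} = - \frac{416678}{255} + \frac{1}{328} = - \frac{136670129}{83640}$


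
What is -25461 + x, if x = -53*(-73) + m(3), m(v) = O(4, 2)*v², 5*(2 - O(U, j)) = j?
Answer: -107888/5 ≈ -21578.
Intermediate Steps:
O(U, j) = 2 - j/5
m(v) = 8*v²/5 (m(v) = (2 - ⅕*2)*v² = (2 - ⅖)*v² = 8*v²/5)
x = 19417/5 (x = -53*(-73) + (8/5)*3² = 3869 + (8/5)*9 = 3869 + 72/5 = 19417/5 ≈ 3883.4)
-25461 + x = -25461 + 19417/5 = -107888/5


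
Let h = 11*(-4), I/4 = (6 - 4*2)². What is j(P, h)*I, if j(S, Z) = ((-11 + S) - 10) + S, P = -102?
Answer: -3600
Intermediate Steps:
I = 16 (I = 4*(6 - 4*2)² = 4*(6 - 8)² = 4*(-2)² = 4*4 = 16)
h = -44
j(S, Z) = -21 + 2*S (j(S, Z) = (-21 + S) + S = -21 + 2*S)
j(P, h)*I = (-21 + 2*(-102))*16 = (-21 - 204)*16 = -225*16 = -3600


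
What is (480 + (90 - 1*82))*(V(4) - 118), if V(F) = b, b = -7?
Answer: -61000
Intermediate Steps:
V(F) = -7
(480 + (90 - 1*82))*(V(4) - 118) = (480 + (90 - 1*82))*(-7 - 118) = (480 + (90 - 82))*(-125) = (480 + 8)*(-125) = 488*(-125) = -61000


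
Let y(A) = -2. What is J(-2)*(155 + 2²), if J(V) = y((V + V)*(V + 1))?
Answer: -318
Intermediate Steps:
J(V) = -2
J(-2)*(155 + 2²) = -2*(155 + 2²) = -2*(155 + 4) = -2*159 = -318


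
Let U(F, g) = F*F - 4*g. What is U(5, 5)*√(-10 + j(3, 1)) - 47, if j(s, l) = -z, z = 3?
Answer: -47 + 5*I*√13 ≈ -47.0 + 18.028*I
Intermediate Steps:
j(s, l) = -3 (j(s, l) = -1*3 = -3)
U(F, g) = F² - 4*g
U(5, 5)*√(-10 + j(3, 1)) - 47 = (5² - 4*5)*√(-10 - 3) - 47 = (25 - 20)*√(-13) - 47 = 5*(I*√13) - 47 = 5*I*√13 - 47 = -47 + 5*I*√13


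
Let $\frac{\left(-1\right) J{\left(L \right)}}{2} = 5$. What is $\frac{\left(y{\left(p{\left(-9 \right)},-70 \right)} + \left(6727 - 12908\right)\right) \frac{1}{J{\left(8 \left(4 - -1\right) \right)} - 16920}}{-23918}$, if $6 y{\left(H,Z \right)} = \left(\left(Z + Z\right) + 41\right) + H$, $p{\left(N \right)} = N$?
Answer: $- \frac{6199}{404931740} \approx -1.5309 \cdot 10^{-5}$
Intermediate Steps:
$y{\left(H,Z \right)} = \frac{41}{6} + \frac{Z}{3} + \frac{H}{6}$ ($y{\left(H,Z \right)} = \frac{\left(\left(Z + Z\right) + 41\right) + H}{6} = \frac{\left(2 Z + 41\right) + H}{6} = \frac{\left(41 + 2 Z\right) + H}{6} = \frac{41 + H + 2 Z}{6} = \frac{41}{6} + \frac{Z}{3} + \frac{H}{6}$)
$J{\left(L \right)} = -10$ ($J{\left(L \right)} = \left(-2\right) 5 = -10$)
$\frac{\left(y{\left(p{\left(-9 \right)},-70 \right)} + \left(6727 - 12908\right)\right) \frac{1}{J{\left(8 \left(4 - -1\right) \right)} - 16920}}{-23918} = \frac{\left(\left(\frac{41}{6} + \frac{1}{3} \left(-70\right) + \frac{1}{6} \left(-9\right)\right) + \left(6727 - 12908\right)\right) \frac{1}{-10 - 16920}}{-23918} = \frac{\left(\frac{41}{6} - \frac{70}{3} - \frac{3}{2}\right) + \left(6727 - 12908\right)}{-16930} \left(- \frac{1}{23918}\right) = \left(-18 - 6181\right) \left(- \frac{1}{16930}\right) \left(- \frac{1}{23918}\right) = \left(-6199\right) \left(- \frac{1}{16930}\right) \left(- \frac{1}{23918}\right) = \frac{6199}{16930} \left(- \frac{1}{23918}\right) = - \frac{6199}{404931740}$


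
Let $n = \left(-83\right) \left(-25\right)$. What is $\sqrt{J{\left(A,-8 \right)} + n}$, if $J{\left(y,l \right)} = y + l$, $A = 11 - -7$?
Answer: $\sqrt{2085} \approx 45.662$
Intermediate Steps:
$A = 18$ ($A = 11 + 7 = 18$)
$n = 2075$
$J{\left(y,l \right)} = l + y$
$\sqrt{J{\left(A,-8 \right)} + n} = \sqrt{\left(-8 + 18\right) + 2075} = \sqrt{10 + 2075} = \sqrt{2085}$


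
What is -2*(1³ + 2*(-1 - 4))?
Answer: 18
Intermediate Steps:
-2*(1³ + 2*(-1 - 4)) = -2*(1 + 2*(-5)) = -2*(1 - 10) = -2*(-9) = 18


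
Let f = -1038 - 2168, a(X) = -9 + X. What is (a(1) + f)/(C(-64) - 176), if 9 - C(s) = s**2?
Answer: 3214/4263 ≈ 0.75393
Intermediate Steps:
C(s) = 9 - s**2
f = -3206
(a(1) + f)/(C(-64) - 176) = ((-9 + 1) - 3206)/((9 - 1*(-64)**2) - 176) = (-8 - 3206)/((9 - 1*4096) - 176) = -3214/((9 - 4096) - 176) = -3214/(-4087 - 176) = -3214/(-4263) = -3214*(-1/4263) = 3214/4263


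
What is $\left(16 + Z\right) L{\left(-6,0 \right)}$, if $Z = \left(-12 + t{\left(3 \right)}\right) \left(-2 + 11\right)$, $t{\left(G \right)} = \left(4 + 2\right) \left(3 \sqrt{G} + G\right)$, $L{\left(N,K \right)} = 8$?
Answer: $560 + 1296 \sqrt{3} \approx 2804.7$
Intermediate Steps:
$t{\left(G \right)} = 6 G + 18 \sqrt{G}$ ($t{\left(G \right)} = 6 \left(G + 3 \sqrt{G}\right) = 6 G + 18 \sqrt{G}$)
$Z = 54 + 162 \sqrt{3}$ ($Z = \left(-12 + \left(6 \cdot 3 + 18 \sqrt{3}\right)\right) \left(-2 + 11\right) = \left(-12 + \left(18 + 18 \sqrt{3}\right)\right) 9 = \left(6 + 18 \sqrt{3}\right) 9 = 54 + 162 \sqrt{3} \approx 334.59$)
$\left(16 + Z\right) L{\left(-6,0 \right)} = \left(16 + \left(54 + 162 \sqrt{3}\right)\right) 8 = \left(70 + 162 \sqrt{3}\right) 8 = 560 + 1296 \sqrt{3}$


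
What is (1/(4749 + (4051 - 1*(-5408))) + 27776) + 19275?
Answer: 668500609/14208 ≈ 47051.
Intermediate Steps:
(1/(4749 + (4051 - 1*(-5408))) + 27776) + 19275 = (1/(4749 + (4051 + 5408)) + 27776) + 19275 = (1/(4749 + 9459) + 27776) + 19275 = (1/14208 + 27776) + 19275 = 394641409/14208 + 19275 = 668500609/14208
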